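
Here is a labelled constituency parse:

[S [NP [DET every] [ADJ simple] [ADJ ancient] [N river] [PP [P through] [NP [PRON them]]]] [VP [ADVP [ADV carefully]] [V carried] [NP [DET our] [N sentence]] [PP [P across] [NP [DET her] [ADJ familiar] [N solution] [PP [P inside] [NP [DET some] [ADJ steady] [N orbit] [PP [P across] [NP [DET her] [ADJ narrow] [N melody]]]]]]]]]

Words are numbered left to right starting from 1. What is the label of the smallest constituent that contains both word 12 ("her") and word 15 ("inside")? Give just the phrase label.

Word 12 lies under S → VP → PP → NP → DET; word 15 lies under S → VP → PP → NP → PP → P. The lowest shared node is the NP.

NP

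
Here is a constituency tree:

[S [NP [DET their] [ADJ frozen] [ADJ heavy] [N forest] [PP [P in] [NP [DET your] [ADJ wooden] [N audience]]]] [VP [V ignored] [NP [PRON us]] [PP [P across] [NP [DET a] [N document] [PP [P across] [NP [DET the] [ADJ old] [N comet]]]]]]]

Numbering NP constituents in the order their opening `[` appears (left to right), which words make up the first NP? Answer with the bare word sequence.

their frozen heavy forest in your wooden audience

Opening `[NP` markers occur at word positions 1, 6, 10, 12, 15; the first of these opens the constituent [NP their frozen heavy forest in your wooden audience].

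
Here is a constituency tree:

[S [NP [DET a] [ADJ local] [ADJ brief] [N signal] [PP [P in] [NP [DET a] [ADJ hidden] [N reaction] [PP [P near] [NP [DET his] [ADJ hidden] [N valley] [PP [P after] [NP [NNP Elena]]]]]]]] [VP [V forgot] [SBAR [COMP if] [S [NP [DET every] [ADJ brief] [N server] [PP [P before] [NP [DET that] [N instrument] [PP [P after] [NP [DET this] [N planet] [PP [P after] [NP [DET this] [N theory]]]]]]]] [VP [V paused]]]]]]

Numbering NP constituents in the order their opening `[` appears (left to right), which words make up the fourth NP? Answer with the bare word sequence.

Elena

In left-to-right order the NP constituents are "a local brief signal in a hidden reaction near his hidden valley after Elena"; "a hidden reaction near his hidden valley after Elena"; "his hidden valley after Elena"; "Elena"; "every brief server before that instrument after this planet after this theory"; "that instrument after this planet after this theory"; "this planet after this theory"; "this theory". Number 4 is "Elena".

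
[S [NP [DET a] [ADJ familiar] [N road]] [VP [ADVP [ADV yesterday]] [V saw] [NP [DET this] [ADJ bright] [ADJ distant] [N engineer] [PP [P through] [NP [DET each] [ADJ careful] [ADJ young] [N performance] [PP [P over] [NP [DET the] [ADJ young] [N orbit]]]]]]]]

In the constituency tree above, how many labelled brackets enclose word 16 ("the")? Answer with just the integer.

Counting open brackets not yet closed at "the": [S [VP [NP [PP [NP [PP [NP [DET = 8.

8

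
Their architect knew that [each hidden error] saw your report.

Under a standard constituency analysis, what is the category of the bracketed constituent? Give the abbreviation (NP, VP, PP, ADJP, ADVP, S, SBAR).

NP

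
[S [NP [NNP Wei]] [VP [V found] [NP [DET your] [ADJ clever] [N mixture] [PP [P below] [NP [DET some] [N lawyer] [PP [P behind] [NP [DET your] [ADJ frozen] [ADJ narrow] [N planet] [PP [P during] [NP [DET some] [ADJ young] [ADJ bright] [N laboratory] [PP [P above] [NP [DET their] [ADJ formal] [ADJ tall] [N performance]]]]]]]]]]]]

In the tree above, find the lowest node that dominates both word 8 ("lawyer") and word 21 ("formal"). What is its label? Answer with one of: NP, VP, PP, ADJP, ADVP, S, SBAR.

NP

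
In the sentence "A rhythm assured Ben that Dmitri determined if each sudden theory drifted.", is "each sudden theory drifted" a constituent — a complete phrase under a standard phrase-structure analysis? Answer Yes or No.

Yes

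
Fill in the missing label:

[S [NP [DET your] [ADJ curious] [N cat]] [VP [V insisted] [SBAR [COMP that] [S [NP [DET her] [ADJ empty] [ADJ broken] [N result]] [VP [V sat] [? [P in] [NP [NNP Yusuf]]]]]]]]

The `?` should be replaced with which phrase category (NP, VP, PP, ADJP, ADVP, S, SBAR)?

PP

A constituent whose immediate children are P 'in', NP is a prepositional phrase: PP.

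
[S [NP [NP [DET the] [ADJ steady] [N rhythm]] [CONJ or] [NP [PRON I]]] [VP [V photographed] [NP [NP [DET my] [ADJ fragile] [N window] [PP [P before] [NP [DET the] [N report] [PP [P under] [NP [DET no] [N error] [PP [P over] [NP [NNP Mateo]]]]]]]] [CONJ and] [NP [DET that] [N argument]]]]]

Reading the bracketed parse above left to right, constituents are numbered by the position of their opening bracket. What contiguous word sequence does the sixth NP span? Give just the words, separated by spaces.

the report under no error over Mateo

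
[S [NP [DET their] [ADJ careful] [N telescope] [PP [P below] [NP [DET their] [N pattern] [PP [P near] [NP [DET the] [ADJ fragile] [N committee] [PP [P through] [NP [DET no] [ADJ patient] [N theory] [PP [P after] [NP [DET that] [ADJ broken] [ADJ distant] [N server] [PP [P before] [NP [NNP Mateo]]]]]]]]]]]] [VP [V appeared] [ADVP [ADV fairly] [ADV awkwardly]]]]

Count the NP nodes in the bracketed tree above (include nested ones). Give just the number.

6

Scanning left to right, an opening `[NP` appears at word positions 1, 5, 8, 12, 16, 21 — 6 in total.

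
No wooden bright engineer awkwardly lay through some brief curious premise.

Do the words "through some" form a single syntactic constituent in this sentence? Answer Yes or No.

No

The smallest constituent containing the whole sequence is the prepositional phrase [PP through some brief curious premise], but the sequence is only part of it — it straddles the boundary between preposition "through" and noun phrase "some brief curious premise".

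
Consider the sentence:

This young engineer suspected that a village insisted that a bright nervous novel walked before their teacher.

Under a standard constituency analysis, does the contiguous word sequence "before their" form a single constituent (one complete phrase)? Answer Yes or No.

No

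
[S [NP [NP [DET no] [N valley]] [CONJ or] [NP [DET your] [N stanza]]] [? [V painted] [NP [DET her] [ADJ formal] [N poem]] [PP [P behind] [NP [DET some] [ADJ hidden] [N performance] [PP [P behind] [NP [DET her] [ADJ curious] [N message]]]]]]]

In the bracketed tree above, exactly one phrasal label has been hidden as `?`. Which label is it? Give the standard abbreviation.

VP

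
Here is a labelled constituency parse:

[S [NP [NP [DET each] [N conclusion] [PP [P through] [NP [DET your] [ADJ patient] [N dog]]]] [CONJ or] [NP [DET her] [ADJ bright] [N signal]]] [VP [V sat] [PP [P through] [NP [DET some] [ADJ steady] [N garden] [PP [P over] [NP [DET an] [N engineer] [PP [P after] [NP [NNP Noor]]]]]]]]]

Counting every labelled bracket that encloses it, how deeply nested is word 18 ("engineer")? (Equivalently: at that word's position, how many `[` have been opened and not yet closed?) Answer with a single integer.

7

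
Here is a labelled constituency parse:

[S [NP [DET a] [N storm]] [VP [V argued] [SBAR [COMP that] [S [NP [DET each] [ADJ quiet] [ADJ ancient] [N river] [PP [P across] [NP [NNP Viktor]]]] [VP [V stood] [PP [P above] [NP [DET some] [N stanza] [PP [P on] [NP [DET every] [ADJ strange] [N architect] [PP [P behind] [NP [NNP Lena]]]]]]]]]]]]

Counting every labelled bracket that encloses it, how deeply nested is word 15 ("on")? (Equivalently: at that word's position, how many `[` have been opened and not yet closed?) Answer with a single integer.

9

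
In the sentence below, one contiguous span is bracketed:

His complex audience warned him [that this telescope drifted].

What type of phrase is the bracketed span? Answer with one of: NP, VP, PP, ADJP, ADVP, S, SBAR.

SBAR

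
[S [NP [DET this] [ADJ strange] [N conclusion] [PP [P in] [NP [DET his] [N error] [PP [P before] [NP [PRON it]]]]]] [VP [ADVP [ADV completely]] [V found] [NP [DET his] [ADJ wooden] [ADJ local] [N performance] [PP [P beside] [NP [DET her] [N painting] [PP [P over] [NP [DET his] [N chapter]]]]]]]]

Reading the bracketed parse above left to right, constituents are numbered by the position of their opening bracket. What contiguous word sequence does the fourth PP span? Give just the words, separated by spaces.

over his chapter

The PP opening brackets appear, in order, over: "in his error before it"; "before it"; "beside her painting over his chapter"; "over his chapter". The fourth one spans "over his chapter".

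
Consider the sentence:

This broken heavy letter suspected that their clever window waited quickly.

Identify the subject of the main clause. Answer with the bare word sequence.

this broken heavy letter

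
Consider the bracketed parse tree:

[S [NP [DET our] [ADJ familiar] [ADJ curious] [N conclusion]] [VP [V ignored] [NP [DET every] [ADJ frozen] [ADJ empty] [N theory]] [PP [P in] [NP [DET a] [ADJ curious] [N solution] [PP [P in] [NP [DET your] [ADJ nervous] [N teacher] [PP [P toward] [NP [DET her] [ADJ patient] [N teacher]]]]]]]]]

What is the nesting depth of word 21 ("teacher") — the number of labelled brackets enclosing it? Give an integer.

9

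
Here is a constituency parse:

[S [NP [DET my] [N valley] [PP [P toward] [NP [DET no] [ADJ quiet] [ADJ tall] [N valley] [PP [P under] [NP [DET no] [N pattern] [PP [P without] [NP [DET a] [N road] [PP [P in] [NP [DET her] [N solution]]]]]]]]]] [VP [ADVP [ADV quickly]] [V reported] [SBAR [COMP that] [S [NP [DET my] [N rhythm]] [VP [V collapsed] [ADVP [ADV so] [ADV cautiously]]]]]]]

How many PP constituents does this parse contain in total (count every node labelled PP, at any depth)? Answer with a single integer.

4

Scanning left to right, an opening `[PP` appears at word positions 3, 8, 11, 14 — 4 in total.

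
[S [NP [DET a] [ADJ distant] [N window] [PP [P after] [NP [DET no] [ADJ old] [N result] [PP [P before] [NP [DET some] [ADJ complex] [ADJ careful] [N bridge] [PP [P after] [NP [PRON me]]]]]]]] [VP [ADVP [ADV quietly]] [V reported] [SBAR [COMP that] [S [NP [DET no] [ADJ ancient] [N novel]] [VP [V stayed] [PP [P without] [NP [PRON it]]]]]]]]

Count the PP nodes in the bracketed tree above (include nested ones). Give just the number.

The PP constituents are: [PP after no old result before some complex careful bridge after me]; [PP before some complex careful bridge after me]; [PP after me]; [PP without it]. Total: 4.

4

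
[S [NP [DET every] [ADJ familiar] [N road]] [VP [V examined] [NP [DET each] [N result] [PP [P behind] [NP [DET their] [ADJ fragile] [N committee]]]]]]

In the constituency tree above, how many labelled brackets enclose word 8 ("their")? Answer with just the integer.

The word sits inside DET, which is inside NP, inside PP, inside NP, inside VP, inside S — 6 brackets in all.

6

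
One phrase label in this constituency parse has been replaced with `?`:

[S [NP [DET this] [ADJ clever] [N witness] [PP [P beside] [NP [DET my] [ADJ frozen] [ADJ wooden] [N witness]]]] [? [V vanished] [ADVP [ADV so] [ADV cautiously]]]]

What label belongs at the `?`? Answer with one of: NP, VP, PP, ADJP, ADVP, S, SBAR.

Looking at what the `?` directly dominates — V 'vanished', ADVP — this is a verb phrase (VP).

VP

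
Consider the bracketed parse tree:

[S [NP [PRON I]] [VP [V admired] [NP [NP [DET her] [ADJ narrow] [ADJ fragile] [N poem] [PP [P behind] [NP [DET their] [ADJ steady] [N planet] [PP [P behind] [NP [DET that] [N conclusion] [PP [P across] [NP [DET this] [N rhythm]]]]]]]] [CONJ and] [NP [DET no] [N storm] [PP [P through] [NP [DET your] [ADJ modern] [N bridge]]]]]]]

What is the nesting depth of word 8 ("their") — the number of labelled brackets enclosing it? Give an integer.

7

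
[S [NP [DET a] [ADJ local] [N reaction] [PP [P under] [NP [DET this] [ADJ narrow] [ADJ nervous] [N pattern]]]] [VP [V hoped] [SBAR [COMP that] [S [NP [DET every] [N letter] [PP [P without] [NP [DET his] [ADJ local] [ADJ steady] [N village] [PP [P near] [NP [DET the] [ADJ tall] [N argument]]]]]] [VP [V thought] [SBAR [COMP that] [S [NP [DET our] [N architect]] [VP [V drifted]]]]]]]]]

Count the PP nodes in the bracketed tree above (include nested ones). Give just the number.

The PP constituents are: [PP under this narrow nervous pattern]; [PP without his local steady village near the tall argument]; [PP near the tall argument]. Total: 3.

3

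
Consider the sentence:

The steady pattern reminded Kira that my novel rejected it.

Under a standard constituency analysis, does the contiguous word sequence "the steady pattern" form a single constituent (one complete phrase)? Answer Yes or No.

Yes

"the steady pattern" is exactly the noun phrase [NP the steady pattern], a complete constituent.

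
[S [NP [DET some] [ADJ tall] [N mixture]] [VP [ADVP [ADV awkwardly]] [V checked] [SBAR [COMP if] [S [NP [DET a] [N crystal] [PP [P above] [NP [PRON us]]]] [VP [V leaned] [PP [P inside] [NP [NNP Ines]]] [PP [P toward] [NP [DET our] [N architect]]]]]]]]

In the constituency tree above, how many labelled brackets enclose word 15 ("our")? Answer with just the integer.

8

Counting open brackets not yet closed at "our": [S [VP [SBAR [S [VP [PP [NP [DET = 8.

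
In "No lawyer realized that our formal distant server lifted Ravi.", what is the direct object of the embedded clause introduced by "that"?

Ravi

"lifted" heads the VP of the embedded clause introduced by "that", and "Ravi" is its direct object.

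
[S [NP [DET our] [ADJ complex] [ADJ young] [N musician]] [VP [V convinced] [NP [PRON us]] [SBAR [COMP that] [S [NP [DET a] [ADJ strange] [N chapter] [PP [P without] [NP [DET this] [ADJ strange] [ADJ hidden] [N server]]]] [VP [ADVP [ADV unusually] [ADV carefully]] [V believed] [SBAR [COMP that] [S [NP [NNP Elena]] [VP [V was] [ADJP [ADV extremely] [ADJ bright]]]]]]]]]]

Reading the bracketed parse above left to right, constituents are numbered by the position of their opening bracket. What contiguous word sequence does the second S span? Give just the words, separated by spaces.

a strange chapter without this strange hidden server unusually carefully believed that Elena was extremely bright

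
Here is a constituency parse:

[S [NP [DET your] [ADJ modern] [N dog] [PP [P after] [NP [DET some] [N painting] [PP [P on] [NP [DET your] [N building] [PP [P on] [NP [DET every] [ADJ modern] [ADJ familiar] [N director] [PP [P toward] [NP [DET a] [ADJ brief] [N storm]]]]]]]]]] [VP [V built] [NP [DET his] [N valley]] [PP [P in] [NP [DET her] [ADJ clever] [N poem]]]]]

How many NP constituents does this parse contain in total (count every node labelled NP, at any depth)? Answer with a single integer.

7

The NP constituents are: [NP your modern dog after some painting on your building on every modern familiar director toward a brief storm]; [NP some painting on your building on every modern familiar director toward a brief storm]; [NP your building on every modern familiar director toward a brief storm]; [NP every modern familiar director toward a brief storm]; [NP a brief storm]; [NP his valley] …. Total: 7.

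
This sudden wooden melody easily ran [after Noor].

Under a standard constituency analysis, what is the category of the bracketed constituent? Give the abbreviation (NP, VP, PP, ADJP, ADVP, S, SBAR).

The span is built around the preposition "after" — a prepositional phrase (PP).

PP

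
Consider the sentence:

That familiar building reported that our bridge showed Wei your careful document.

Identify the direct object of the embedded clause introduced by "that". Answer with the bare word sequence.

your careful document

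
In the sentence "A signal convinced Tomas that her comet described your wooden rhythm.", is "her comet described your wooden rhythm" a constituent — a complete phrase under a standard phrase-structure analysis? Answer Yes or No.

These words form the whole clause headed by "described", so yes — one constituent.

Yes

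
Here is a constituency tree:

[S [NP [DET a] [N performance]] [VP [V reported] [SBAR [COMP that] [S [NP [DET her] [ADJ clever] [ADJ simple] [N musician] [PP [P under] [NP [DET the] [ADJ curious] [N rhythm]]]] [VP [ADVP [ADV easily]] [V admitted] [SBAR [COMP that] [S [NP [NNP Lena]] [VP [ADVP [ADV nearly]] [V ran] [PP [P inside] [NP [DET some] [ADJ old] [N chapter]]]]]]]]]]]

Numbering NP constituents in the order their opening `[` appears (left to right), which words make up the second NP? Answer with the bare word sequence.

her clever simple musician under the curious rhythm

Opening `[NP` markers occur at word positions 1, 5, 10, 16, 20; the second of these opens the constituent [NP her clever simple musician under the curious rhythm].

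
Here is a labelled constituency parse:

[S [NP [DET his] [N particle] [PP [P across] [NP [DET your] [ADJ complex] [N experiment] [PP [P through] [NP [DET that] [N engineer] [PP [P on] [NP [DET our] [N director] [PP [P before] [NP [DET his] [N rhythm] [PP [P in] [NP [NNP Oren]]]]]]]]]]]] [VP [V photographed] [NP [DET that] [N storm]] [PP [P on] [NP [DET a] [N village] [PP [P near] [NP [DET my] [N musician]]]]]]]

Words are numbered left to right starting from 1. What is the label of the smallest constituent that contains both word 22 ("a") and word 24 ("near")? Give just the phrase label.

The smallest bracket enclosing both words is [NP a village near my musician], so the label is NP.

NP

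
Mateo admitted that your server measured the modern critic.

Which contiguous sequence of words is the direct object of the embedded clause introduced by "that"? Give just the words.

Within the embedded clause introduced by "that", the direct object of "measured" is "the modern critic".

the modern critic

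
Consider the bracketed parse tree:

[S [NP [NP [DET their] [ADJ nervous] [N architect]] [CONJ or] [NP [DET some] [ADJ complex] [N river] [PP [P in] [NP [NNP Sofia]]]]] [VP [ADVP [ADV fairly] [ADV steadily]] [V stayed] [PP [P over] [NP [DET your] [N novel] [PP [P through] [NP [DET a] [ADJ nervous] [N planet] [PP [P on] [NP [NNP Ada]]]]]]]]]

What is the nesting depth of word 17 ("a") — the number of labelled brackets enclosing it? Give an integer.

The word sits inside DET, which is inside NP, inside PP, inside NP, inside PP, inside VP, inside S — 7 brackets in all.

7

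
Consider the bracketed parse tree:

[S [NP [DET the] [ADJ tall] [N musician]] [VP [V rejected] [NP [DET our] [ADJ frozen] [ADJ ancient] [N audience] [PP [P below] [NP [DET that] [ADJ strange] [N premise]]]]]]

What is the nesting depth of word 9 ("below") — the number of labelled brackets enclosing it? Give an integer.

5

Counting open brackets not yet closed at "below": [S [VP [NP [PP [P = 5.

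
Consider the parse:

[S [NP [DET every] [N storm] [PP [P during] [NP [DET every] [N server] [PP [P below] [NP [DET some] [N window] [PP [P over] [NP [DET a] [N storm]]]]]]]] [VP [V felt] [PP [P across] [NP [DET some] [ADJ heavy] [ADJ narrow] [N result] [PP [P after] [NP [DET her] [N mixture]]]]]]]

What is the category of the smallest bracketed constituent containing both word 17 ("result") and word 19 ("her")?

NP

Word 17 lies under S → VP → PP → NP → N; word 19 lies under S → VP → PP → NP → PP → NP → DET. The lowest shared node is the NP.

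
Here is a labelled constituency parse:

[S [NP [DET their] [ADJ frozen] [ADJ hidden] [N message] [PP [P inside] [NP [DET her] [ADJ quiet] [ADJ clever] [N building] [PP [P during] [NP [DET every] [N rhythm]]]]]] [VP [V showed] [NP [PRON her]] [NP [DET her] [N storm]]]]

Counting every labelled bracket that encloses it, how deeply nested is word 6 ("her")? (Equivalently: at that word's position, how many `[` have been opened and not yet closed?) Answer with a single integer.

Counting open brackets not yet closed at "her": [S [NP [PP [NP [DET = 5.

5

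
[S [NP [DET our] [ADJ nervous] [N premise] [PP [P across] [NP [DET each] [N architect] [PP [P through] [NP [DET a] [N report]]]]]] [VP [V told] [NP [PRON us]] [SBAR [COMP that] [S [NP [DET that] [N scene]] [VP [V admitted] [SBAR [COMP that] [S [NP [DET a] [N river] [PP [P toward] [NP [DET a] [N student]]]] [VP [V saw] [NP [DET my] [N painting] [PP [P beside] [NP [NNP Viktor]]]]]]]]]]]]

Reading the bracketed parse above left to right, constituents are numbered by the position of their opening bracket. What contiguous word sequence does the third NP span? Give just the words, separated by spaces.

a report

The NP opening brackets appear, in order, over: "our nervous premise across each architect through a report"; "each architect through a report"; "a report"; "us"; "that scene"; "a river toward a student"; "a student"; "my painting beside Viktor"; "Viktor". The third one spans "a report".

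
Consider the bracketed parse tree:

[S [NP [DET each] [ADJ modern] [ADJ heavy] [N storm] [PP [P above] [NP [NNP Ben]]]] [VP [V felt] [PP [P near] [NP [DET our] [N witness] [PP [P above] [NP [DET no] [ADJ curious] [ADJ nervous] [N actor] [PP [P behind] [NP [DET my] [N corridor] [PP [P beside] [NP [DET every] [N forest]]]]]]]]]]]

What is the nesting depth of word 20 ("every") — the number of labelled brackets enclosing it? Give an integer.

11

Path from the root down to the word: S → VP → PP → NP → PP → NP → PP → NP → PP → NP → DET. That is 11 enclosing brackets.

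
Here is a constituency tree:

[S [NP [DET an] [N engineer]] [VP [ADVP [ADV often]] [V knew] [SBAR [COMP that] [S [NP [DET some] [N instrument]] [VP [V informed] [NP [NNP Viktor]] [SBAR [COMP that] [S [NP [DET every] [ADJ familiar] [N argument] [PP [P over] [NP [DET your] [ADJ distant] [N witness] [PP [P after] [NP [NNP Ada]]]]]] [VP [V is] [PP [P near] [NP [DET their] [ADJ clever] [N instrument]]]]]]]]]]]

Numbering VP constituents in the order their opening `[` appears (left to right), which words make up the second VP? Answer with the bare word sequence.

informed Viktor that every familiar argument over your distant witness after Ada is near their clever instrument

Opening `[VP` markers occur at word positions 3, 8, 20; the second of these opens the constituent [VP informed Viktor that every familiar argument over your distant witness after Ada is near their clever instrument].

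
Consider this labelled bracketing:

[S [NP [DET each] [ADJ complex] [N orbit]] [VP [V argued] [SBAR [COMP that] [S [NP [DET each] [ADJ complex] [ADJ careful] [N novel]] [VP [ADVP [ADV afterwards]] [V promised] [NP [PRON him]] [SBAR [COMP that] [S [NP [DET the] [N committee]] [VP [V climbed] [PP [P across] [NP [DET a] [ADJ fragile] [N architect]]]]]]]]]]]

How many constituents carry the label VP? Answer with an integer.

3

The VP constituents are: [VP argued that each complex careful novel afterwards promised him that the committee climbed across a fragile architect]; [VP afterwards promised him that the committee climbed across a fragile architect]; [VP climbed across a fragile architect]. Total: 3.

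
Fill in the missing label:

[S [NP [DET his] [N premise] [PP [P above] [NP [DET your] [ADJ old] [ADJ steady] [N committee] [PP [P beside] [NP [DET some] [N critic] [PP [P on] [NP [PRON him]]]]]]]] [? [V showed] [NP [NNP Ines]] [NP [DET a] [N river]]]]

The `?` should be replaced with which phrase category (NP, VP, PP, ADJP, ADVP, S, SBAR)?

VP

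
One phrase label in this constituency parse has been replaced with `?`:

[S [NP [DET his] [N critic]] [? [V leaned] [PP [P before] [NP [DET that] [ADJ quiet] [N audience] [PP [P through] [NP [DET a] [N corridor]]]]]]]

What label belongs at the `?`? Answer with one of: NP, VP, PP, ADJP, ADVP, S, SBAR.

VP

Looking at what the `?` directly dominates — V 'leaned', PP — this is a verb phrase (VP).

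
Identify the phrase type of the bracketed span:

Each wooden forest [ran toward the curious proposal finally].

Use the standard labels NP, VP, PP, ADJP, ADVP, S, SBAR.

The span is built around the verb "ran" — a verb phrase (VP).

VP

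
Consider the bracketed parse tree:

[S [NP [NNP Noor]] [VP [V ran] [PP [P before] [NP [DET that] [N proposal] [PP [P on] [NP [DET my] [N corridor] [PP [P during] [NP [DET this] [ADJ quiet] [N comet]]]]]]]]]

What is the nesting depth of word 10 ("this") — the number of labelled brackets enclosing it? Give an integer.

9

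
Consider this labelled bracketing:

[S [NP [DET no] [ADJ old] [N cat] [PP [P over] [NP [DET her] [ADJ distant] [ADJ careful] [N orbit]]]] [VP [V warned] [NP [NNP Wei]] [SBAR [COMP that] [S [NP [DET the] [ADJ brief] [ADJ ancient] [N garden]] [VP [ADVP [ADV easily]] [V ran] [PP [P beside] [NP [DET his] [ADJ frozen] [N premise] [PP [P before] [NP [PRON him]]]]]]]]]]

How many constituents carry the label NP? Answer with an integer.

The NP constituents are: [NP no old cat over her distant careful orbit]; [NP her distant careful orbit]; [NP Wei]; [NP the brief ancient garden]; [NP his frozen premise before him]; [NP him]. Total: 6.

6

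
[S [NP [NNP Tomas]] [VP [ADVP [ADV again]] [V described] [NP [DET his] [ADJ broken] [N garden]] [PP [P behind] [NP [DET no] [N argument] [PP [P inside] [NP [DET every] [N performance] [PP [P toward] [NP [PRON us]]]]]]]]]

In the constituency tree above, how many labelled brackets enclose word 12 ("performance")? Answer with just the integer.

The word sits inside N, which is inside NP, inside PP, inside NP, inside PP, inside VP, inside S — 7 brackets in all.

7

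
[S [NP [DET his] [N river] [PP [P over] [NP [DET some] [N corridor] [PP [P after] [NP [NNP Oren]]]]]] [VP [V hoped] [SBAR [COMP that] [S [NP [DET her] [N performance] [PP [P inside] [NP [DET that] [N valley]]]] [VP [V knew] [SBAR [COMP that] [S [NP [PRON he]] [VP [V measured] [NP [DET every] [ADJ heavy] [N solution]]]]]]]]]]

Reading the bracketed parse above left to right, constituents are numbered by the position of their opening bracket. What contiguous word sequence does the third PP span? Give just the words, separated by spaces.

Opening `[PP` markers occur at word positions 3, 6, 12; the third of these opens the constituent [PP inside that valley].

inside that valley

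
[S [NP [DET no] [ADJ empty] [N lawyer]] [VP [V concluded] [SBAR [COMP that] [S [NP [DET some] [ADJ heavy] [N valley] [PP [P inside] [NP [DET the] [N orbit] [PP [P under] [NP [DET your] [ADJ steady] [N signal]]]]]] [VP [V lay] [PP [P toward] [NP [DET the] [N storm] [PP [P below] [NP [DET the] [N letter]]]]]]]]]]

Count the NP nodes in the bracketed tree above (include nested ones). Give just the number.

6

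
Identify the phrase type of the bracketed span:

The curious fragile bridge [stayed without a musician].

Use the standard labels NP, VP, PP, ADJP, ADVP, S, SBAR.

VP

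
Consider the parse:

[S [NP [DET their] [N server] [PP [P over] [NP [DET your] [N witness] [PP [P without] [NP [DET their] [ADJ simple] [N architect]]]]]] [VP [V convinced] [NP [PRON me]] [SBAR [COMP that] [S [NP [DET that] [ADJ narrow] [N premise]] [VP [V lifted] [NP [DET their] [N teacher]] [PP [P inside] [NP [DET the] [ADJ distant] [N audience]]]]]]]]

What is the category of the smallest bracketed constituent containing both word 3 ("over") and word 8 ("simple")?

The smallest bracket enclosing both words is [PP over your witness without their simple architect], so the label is PP.

PP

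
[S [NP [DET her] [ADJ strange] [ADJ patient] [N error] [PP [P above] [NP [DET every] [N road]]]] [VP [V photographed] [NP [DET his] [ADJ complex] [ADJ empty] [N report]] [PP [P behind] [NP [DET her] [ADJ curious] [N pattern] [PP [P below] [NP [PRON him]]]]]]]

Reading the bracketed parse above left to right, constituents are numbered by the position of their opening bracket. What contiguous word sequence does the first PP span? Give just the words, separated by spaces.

above every road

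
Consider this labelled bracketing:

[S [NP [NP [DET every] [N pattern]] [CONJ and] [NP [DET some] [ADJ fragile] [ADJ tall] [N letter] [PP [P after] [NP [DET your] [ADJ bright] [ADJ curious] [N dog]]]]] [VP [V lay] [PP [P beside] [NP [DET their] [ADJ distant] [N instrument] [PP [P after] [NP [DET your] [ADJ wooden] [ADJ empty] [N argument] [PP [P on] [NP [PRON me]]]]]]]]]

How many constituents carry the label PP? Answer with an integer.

4

Scanning left to right, an opening `[PP` appears at word positions 8, 14, 18, 23 — 4 in total.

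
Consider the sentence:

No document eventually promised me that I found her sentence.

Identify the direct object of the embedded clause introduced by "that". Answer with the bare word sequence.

her sentence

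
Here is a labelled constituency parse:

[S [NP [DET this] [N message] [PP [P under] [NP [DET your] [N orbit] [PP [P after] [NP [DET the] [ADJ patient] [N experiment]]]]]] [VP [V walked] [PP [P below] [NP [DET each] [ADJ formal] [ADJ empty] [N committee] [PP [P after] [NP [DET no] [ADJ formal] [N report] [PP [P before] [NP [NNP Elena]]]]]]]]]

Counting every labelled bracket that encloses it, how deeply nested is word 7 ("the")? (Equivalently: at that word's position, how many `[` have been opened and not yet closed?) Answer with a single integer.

7

Path from the root down to the word: S → NP → PP → NP → PP → NP → DET. That is 7 enclosing brackets.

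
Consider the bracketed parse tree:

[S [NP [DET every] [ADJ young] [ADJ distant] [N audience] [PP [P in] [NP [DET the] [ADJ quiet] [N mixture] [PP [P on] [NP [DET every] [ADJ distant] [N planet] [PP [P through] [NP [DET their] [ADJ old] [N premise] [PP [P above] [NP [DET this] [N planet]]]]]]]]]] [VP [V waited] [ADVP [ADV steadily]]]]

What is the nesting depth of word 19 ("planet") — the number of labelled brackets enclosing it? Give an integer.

11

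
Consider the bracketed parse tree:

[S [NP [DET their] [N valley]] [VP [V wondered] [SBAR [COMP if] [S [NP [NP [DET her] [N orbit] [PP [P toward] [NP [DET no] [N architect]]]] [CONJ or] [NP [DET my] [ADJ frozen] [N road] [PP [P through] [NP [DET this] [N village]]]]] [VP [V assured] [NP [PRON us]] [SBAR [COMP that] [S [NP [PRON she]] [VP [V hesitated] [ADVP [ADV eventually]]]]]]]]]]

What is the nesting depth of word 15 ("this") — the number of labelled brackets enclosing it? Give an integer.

9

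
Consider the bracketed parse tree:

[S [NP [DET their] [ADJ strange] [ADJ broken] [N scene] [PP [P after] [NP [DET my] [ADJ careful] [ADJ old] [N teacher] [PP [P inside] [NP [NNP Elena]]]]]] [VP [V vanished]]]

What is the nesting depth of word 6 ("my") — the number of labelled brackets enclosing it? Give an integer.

Counting open brackets not yet closed at "my": [S [NP [PP [NP [DET = 5.

5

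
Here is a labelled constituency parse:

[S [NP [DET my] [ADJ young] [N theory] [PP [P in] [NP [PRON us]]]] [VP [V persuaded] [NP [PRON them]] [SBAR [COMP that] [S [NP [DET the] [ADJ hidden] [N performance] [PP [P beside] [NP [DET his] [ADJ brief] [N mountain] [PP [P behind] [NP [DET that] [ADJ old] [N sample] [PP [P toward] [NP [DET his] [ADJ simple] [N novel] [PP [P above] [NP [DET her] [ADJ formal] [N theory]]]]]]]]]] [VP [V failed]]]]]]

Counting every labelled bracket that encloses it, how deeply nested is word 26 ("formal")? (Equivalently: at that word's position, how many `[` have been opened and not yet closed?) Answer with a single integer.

14

The word sits inside ADJ, which is inside NP, inside PP, inside NP, inside PP, inside NP, inside PP, inside NP, inside PP, inside NP, inside S, inside SBAR, inside VP, inside S — 14 brackets in all.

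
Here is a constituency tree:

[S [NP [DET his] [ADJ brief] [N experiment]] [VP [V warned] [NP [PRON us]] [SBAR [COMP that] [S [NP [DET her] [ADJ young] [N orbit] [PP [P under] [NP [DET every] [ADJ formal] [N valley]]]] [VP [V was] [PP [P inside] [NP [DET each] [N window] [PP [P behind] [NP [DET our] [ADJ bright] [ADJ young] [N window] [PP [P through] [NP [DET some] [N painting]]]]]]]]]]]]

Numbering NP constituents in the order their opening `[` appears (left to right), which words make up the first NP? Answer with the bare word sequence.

In left-to-right order the NP constituents are "his brief experiment"; "us"; "her young orbit under every formal valley"; "every formal valley"; "each window behind our bright young window through some painting"; "our bright young window through some painting"; "some painting". Number 1 is "his brief experiment".

his brief experiment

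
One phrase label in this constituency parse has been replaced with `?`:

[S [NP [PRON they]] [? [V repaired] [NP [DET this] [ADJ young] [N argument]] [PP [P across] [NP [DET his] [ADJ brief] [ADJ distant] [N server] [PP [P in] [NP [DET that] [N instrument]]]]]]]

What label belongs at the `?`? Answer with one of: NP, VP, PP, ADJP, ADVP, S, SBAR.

VP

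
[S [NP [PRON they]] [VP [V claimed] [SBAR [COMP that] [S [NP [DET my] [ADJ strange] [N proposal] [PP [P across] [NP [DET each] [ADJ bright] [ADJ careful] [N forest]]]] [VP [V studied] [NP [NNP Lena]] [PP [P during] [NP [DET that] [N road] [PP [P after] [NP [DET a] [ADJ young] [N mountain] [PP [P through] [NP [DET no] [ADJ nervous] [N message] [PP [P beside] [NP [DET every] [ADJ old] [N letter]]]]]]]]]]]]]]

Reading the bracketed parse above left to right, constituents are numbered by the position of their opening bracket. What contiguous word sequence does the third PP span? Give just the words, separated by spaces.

Opening `[PP` markers occur at word positions 7, 14, 17, 21, 25; the third of these opens the constituent [PP after a young mountain through no nervous message beside every old letter].

after a young mountain through no nervous message beside every old letter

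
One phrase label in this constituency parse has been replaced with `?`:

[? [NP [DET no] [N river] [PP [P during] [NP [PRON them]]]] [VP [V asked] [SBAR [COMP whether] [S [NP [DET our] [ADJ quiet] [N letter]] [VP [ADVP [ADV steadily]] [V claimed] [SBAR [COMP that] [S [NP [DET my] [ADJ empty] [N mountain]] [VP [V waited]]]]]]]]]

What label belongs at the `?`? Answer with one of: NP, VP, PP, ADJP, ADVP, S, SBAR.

S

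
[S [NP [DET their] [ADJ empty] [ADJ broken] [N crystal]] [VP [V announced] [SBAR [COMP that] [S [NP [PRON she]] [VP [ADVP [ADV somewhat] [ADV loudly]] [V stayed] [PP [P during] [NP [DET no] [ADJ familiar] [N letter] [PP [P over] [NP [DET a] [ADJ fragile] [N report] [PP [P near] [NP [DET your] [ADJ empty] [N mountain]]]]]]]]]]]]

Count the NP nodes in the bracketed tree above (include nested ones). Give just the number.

Scanning left to right, an opening `[NP` appears at word positions 1, 7, 12, 16, 20 — 5 in total.

5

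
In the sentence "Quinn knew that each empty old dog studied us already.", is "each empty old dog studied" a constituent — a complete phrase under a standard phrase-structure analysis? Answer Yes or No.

No

The smallest constituent containing the whole sequence is the clause [S each empty old dog studied us already], but the sequence is only part of it — it straddles the boundary between noun phrase "each empty old dog" and verb phrase "studied us already".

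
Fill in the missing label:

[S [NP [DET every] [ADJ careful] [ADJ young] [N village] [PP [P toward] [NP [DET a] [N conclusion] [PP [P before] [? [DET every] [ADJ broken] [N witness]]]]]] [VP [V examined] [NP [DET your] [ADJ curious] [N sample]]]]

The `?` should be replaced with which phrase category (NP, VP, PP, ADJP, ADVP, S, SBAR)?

Looking at what the `?` directly dominates — DET 'every', ADJ 'broken', N 'witness' — this is a noun phrase (NP).

NP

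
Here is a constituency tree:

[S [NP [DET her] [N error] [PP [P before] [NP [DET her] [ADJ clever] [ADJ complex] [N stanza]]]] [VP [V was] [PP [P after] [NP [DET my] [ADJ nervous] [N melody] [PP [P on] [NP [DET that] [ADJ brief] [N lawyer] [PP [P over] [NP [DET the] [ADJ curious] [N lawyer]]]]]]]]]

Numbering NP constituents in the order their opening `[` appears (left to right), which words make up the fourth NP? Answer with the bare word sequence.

Opening `[NP` markers occur at word positions 1, 4, 10, 14, 18; the fourth of these opens the constituent [NP that brief lawyer over the curious lawyer].

that brief lawyer over the curious lawyer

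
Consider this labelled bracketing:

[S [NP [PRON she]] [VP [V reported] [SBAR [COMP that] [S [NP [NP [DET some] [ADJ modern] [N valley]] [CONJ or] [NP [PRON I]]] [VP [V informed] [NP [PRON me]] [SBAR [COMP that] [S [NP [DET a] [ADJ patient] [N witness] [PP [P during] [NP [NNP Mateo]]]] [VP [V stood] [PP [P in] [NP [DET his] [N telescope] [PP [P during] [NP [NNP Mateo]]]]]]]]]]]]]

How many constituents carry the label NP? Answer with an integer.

9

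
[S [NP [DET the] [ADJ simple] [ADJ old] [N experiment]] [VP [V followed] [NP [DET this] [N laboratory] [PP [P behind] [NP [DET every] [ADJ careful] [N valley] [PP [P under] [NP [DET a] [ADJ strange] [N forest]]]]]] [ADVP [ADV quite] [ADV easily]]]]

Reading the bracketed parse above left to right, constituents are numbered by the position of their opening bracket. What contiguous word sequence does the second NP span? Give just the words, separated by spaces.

Opening `[NP` markers occur at word positions 1, 6, 9, 13; the second of these opens the constituent [NP this laboratory behind every careful valley under a strange forest].

this laboratory behind every careful valley under a strange forest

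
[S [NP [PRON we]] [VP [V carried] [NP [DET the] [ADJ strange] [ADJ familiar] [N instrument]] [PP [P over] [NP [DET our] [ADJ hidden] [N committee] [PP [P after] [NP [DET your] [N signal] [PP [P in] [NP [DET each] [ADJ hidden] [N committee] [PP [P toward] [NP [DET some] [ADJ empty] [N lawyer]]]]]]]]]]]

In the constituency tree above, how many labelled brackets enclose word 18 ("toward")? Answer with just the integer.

10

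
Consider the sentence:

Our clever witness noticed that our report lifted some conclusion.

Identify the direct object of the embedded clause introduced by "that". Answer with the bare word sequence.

some conclusion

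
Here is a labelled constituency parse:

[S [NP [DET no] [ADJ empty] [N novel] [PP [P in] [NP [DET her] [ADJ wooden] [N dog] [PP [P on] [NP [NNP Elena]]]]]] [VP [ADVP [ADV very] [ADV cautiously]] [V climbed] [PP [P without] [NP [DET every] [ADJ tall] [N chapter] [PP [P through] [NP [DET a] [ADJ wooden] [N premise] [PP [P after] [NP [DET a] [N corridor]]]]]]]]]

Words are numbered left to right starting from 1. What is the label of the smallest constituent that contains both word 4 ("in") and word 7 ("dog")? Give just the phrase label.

Both words fall inside [PP in her wooden dog on Elena] (words 4–9), and no smaller constituent contains them both. Label: PP.

PP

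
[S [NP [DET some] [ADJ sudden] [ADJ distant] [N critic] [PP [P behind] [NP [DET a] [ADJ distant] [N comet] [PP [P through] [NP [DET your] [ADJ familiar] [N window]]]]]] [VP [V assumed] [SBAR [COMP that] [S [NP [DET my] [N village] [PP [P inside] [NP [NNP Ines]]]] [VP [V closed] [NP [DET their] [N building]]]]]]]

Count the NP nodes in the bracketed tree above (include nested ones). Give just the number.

6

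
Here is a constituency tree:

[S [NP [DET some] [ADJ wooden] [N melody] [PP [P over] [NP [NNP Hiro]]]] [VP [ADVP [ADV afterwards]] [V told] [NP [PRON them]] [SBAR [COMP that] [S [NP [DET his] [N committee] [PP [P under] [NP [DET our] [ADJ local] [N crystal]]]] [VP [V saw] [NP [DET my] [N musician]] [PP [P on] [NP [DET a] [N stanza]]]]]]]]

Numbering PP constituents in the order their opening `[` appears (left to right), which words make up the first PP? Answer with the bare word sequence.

Opening `[PP` markers occur at word positions 4, 12, 19; the first of these opens the constituent [PP over Hiro].

over Hiro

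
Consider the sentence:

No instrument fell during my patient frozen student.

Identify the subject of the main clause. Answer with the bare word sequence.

"no instrument" is the NP that combines with the VP headed by "fell" to form the main clause — the subject.

no instrument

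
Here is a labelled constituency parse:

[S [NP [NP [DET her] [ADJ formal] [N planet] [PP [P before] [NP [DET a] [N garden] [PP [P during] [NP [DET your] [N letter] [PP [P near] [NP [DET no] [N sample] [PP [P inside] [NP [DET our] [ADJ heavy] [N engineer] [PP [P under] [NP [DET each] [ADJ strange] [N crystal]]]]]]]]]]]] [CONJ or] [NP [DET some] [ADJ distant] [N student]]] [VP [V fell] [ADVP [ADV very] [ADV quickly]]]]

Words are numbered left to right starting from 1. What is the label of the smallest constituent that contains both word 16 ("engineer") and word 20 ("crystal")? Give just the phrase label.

NP

Both words fall inside [NP our heavy engineer under each strange crystal] (words 14–20), and no smaller constituent contains them both. Label: NP.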